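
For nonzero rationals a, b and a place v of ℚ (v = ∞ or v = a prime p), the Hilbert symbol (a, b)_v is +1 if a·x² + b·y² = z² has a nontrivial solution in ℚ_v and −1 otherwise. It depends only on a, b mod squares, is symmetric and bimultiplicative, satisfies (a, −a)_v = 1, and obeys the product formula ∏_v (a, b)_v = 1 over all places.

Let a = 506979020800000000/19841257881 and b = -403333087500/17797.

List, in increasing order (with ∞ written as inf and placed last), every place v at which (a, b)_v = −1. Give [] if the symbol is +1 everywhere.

[5, 13]

Mod squares: a ≡ 7, b ≡ -5655. Check v ∈ {∞, 2, 3, 5, 7, 13, 29, 37, 47}.
v=5: a=5^8·(≡3), b=5^5·(≡1) mod 5; (3|5)=-1, (1|5)=+1; (−1)^{8·5·2}·(-1)^5·(+1)^8 = -1.
v=3: a=3^-8·(≡1), b=3^3·(≡2) mod 3; (1|3)=+1, (2|3)=-1; (−1)^{-8·3·1}·(+1)^3·(-1)^-8 = +1.
v=29: a=29^4·(≡22), b=29^3·(≡2) mod 29; (22|29)=+1, (2|29)=-1; (−1)^{4·3·14}·(+1)^3·(-1)^4 = +1.
v=47: a=47^-2·(≡36), b=47^0·(≡27) mod 47; (36|47)=+1, (27|47)=+1; (−1)^{-2·0·23}·(+1)^0·(+1)^-2 = +1.
v=2: v_2(a)=18, v_2(b)=2; units ≡ 7, 1 (mod 8); ε·ε+αω+βω = 1·0+18·0+2·0 ≡ 0  ⇒  (a,b)_2 = +1.
v=∞: 7 > 0 and -5655 < 0  ⇒  (a,b)_∞ = +1.
v=37: a=37^-2·(≡3), b=37^-2·(≡32) mod 37; (3|37)=+1, (32|37)=-1; (−1)^{-2·-2·18}·(+1)^-2·(-1)^-2 = +1.
v=13: a=13^0·(≡6), b=13^-1·(≡2) mod 13; (6|13)=-1, (2|13)=-1; (−1)^{0·-1·6}·(-1)^-1·(-1)^0 = -1.
v=7: a=7^1·(≡1), b=7^2·(≡4) mod 7; (1|7)=+1, (4|7)=+1; (−1)^{1·2·3}·(+1)^2·(+1)^1 = +1.
|Ram(7, -5655)| = 2, even; anisotropic at {5, 13}.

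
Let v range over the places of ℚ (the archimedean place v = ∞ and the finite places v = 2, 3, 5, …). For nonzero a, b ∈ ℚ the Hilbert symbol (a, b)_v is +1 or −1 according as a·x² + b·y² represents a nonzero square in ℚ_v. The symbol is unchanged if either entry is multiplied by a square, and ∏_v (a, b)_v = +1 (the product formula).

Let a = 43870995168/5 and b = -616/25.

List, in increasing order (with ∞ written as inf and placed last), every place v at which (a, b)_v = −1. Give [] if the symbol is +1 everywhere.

Mod squares: a ≡ 390, b ≡ -154. Check v ∈ {∞, 2, 3, 5, 7, 11, 13}.
v=∞: 390 > 0 and -154 < 0  ⇒  (a,b)_∞ = +1.
v=5: a=5^-1·(≡3), b=5^-2·(≡4) mod 5; (3|5)=-1, (4|5)=+1; (−1)^{-1·-2·2}·(-1)^-2·(+1)^-1 = +1.
v=3: a=3^1·(≡1), b=3^0·(≡2) mod 3; (1|3)=+1, (2|3)=-1; (−1)^{1·0·1}·(+1)^0·(-1)^1 = -1.
v=7: a=7^4·(≡3), b=7^1·(≡6) mod 7; (3|7)=-1, (6|7)=-1; (−1)^{4·1·3}·(-1)^1·(-1)^4 = -1.
v=2: v_2(a)=5, v_2(b)=3; units ≡ 3, 3 (mod 8); ε·ε+αω+βω = 1·1+5·1+3·1 ≡ 1  ⇒  (a,b)_2 = -1.
v=13: a=13^1·(≡1), b=13^0·(≡5) mod 13; (1|13)=+1, (5|13)=-1; (−1)^{1·0·6}·(+1)^0·(-1)^1 = -1.
v=11: a=11^4·(≡3), b=11^1·(≡7) mod 11; (3|11)=+1, (7|11)=-1; (−1)^{4·1·5}·(+1)^1·(-1)^4 = +1.
(390, -154 / ℚ) ramifies at {2, 3, 7, 13}: a division algebra.

[2, 3, 7, 13]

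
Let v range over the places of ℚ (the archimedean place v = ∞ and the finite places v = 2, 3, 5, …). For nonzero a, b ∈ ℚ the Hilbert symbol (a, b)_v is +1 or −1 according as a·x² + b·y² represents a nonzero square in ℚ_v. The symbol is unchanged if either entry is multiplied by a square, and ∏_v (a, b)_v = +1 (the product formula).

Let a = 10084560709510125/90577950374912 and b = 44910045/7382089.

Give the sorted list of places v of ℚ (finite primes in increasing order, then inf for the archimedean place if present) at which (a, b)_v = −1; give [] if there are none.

[5, 13]

(a, b) ≡ (715, 5) mod (ℚ^×)²; places V = {2, 3, 5, 7, 11, 13, 17, 19, 37, ∞}.
(a,b)_19: α=-2, u≡15; β=-2, v≡6 (mod 19); (15|19)=-1, (6|19)=+1; sign (−1)^0·-1^-2·+1^-2 = +1.
(a,b)_2: α=-10, β=0; u≡3, v≡5 (mod 8); ε(u)ε(v)=1·0, αω(v)=-10·1, βω(u)=0·1; sum ≡ 0  ⇒  +1.
(a,b)_∞: sgn(715)=+, sgn(5)=+, so +1.
(a,b)_13: α=-1, u≡3; β=-2, v≡11 (mod 13); (3|13)=+1, (11|13)=-1; sign (−1)^0·+1^-2·-1^-1 = -1.
(a,b)_7: α=-2, u≡4; β=0, v≡5 (mod 7); (4|7)=+1, (5|7)=-1; sign (−1)^0·+1^0·-1^-2 = +1.
(a,b)_3: α=16, u≡1; β=8, v≡2 (mod 3); (1|3)=+1, (2|3)=-1; sign (−1)^0·+1^8·-1^16 = +1.
(a,b)_37: α=4, u≡25; β=2, v≡17 (mod 37); (25|37)=+1, (17|37)=-1; sign (−1)^0·+1^2·-1^4 = +1.
(a,b)_11: α=-3, u≡6; β=-2, v≡5 (mod 11); (6|11)=-1, (5|11)=+1; sign (−1)^0·-1^-2·+1^-3 = +1.
(a,b)_17: α=-2, u≡4; β=0, v≡12 (mod 17); (4|17)=+1, (12|17)=-1; sign (−1)^0·+1^0·-1^-2 = +1.
(a,b)_5: α=3, u≡3; β=1, v≡1 (mod 5); (3|5)=-1, (1|5)=+1; sign (−1)^0·-1^1·+1^3 = -1.
Ram(715, 5) = {5, 13}; no ℚ_5-point on the conic.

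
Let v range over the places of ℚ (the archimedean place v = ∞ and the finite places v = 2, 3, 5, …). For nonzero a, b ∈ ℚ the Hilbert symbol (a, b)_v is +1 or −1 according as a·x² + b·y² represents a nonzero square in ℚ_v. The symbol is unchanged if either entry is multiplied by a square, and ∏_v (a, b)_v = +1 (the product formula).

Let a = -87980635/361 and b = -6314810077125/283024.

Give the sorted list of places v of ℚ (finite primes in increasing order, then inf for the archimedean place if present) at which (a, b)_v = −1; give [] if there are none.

[29, 31, 37, inf]

Mod squares: a ≡ -166315, b ≡ -63085. Check v ∈ {∞, 2, 3, 5, 7, 11, 19, 23, 29, 31, 37}.
v=37: a=37^1·(≡22), b=37^1·(≡16) mod 37; (22|37)=-1, (16|37)=+1; (−1)^{1·1·18}·(-1)^1·(+1)^1 = -1.
v=7: a=7^0·(≡5), b=7^-2·(≡3) mod 7; (5|7)=-1, (3|7)=-1; (−1)^{0·-2·3}·(-1)^-2·(-1)^0 = +1.
v=3: a=3^0·(≡2), b=3^2·(≡2) mod 3; (2|3)=-1, (2|3)=-1; (−1)^{0·2·1}·(-1)^2·(-1)^0 = +1.
v=5: a=5^1·(≡3), b=5^3·(≡2) mod 5; (3|5)=-1, (2|5)=-1; (−1)^{1·3·2}·(-1)^3·(-1)^1 = +1.
v=31: a=31^1·(≡6), b=31^1·(≡17) mod 31; (6|31)=-1, (17|31)=-1; (−1)^{1·1·15}·(-1)^1·(-1)^1 = -1.
v=11: a=11^0·(≡3), b=11^1·(≡2) mod 11; (3|11)=+1, (2|11)=-1; (−1)^{0·1·5}·(+1)^1·(-1)^0 = +1.
v=29: a=29^1·(≡6), b=29^2·(≡2) mod 29; (6|29)=+1, (2|29)=-1; (−1)^{1·2·14}·(+1)^2·(-1)^1 = -1.
v=2: v_2(a)=0, v_2(b)=-4; units ≡ 5, 3 (mod 8); ε·ε+αω+βω = 0·1+0·1+-4·1 ≡ 0  ⇒  (a,b)_2 = +1.
v=23: a=23^2·(≡20), b=23^2·(≡12) mod 23; (20|23)=-1, (12|23)=+1; (−1)^{2·2·11}·(-1)^2·(+1)^2 = +1.
v=∞: -166315 < 0 and -63085 < 0  ⇒  (a,b)_∞ = -1.
v=19: a=19^-2·(≡5), b=19^-2·(≡12) mod 19; (5|19)=+1, (12|19)=-1; (−1)^{-2·-2·9}·(+1)^-2·(-1)^-2 = +1.
(-166315, -63085 / ℚ) ramifies at {29, 31, 37, ∞}: a division algebra.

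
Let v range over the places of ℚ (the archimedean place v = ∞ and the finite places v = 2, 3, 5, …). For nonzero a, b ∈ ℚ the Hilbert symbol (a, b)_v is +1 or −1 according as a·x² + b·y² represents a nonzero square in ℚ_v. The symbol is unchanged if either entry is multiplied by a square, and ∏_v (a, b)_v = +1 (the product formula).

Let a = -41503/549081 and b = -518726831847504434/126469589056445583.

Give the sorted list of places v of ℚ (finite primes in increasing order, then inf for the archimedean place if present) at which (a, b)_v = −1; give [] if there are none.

[13, 19, 31, inf]

(a, b) ≡ (-7, -107198) mod (ℚ^×)²; places V = {2, 3, 7, 11, 13, 17, 19, 29, 31, ∞}.
(a,b)_7: α=3, u≡5; β=11, v≡2 (mod 7); (5|7)=-1, (2|7)=+1; sign (−1)^1·-1^11·+1^3 = +1.
(a,b)_29: α=0, u≡24; β=-2, v≡18 (mod 29); (24|29)=+1, (18|29)=-1; sign (−1)^0·+1^-2·-1^0 = +1.
(a,b)_13: α=-2, u≡7; β=-5, v≡10 (mod 13); (7|13)=-1, (10|13)=+1; sign (−1)^0·-1^-5·+1^-2 = -1.
(a,b)_11: α=2, u≡4; β=4, v≡6 (mod 11); (4|11)=+1, (6|11)=-1; sign (−1)^0·+1^4·-1^2 = +1.
(a,b)_19: α=-2, u≡12; β=-3, v≡7 (mod 19); (12|19)=-1, (7|19)=+1; sign (−1)^0·-1^-3·+1^-2 = -1.
(a,b)_3: α=-2, u≡2; β=-10, v≡1 (mod 3); (2|3)=-1, (1|3)=+1; sign (−1)^0·-1^-10·+1^-2 = +1.
(a,b)_17: α=0, u≡3; β=2, v≡9 (mod 17); (3|17)=-1, (9|17)=+1; sign (−1)^0·-1^2·+1^0 = +1.
(a,b)_∞: sgn(-7)=−, sgn(-107198)=−, so -1.
(a,b)_31: α=0, u≡11; β=1, v≡7 (mod 31); (11|31)=-1, (7|31)=+1; sign (−1)^0·-1^1·+1^0 = -1.
(a,b)_2: α=0, β=1; u≡1, v≡1 (mod 8); ε(u)ε(v)=0·0, αω(v)=0·0, βω(u)=1·0; sum ≡ 0  ⇒  +1.
|Ram(-7, -107198)| = 4, even; anisotropic at {13, 19, 31, ∞}.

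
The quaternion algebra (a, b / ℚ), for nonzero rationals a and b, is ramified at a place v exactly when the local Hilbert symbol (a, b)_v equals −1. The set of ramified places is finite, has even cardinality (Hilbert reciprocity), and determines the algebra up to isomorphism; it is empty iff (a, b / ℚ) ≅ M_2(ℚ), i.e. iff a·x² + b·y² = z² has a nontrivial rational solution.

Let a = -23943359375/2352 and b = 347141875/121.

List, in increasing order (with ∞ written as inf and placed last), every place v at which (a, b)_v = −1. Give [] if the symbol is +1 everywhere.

(a, b) ≡ (-183885, 555427) mod (ℚ^×)²; places V = {2, 3, 5, 7, 11, 13, 19, 23, 31, 41, ∞}.
(a,b)_31: α=0, u≡19; β=1, v≡12 (mod 31); (19|31)=+1, (12|31)=-1; sign (−1)^0·+1^1·-1^0 = +1.
(a,b)_2: α=-4, β=0; u≡3, v≡3 (mod 8); ε(u)ε(v)=1·1, αω(v)=-4·1, βω(u)=0·1; sum ≡ 1  ⇒  -1.
(a,b)_19: α=0, u≡1; β=1, v≡5 (mod 19); (1|19)=+1, (5|19)=+1; sign (−1)^0·+1^1·+1^0 = +1.
(a,b)_∞: sgn(-183885)=−, sgn(555427)=+, so +1.
(a,b)_13: α=1, u≡9; β=0, v≡7 (mod 13); (9|13)=+1, (7|13)=-1; sign (−1)^0·+1^0·-1^1 = -1.
(a,b)_5: α=9, u≡3; β=4, v≡2 (mod 5); (3|5)=-1, (2|5)=-1; sign (−1)^0·-1^4·-1^9 = -1.
(a,b)_23: α=1, u≡8; β=1, v≡7 (mod 23); (8|23)=+1, (7|23)=-1; sign (−1)^1·+1^1·-1^1 = +1.
(a,b)_3: α=-1, u≡1; β=0, v≡1 (mod 3); (1|3)=+1, (1|3)=+1; sign (−1)^0·+1^0·+1^-1 = +1.
(a,b)_7: α=-2, u≡5; β=0, v≡5 (mod 7); (5|7)=-1, (5|7)=-1; sign (−1)^0·-1^0·-1^-2 = +1.
(a,b)_41: α=1, u≡10; β=1, v≡38 (mod 41); (10|41)=+1, (38|41)=-1; sign (−1)^0·+1^1·-1^1 = -1.
(a,b)_11: α=0, u≡6; β=-2, v≡3 (mod 11); (6|11)=-1, (3|11)=+1; sign (−1)^0·-1^-2·+1^0 = +1.
(-183885, 555427 / ℚ) ramifies at {2, 5, 13, 41}: a division algebra.

[2, 5, 13, 41]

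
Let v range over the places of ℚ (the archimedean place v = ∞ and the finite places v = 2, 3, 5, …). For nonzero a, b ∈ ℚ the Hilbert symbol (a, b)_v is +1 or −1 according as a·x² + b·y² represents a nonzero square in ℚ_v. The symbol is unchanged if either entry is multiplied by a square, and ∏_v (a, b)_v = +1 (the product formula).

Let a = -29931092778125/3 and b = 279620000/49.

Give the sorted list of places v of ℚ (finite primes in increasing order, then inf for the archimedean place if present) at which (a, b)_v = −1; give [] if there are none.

[3, 5, 11, 41]

Mod squares: a ≡ -15, b ≡ 27962. Check v ∈ {∞, 2, 3, 5, 7, 11, 31, 41}.
v=31: a=31^2·(≡19), b=31^1·(≡3) mod 31; (19|31)=+1, (3|31)=-1; (−1)^{2·1·15}·(+1)^1·(-1)^2 = +1.
v=2: v_2(a)=0, v_2(b)=5; units ≡ 1, 5 (mod 8); ε·ε+αω+βω = 0·0+0·1+5·0 ≡ 0  ⇒  (a,b)_2 = +1.
v=∞: -15 < 0 and 27962 > 0  ⇒  (a,b)_∞ = +1.
v=5: a=5^5·(≡2), b=5^4·(≡3) mod 5; (2|5)=-1, (3|5)=-1; (−1)^{5·4·2}·(-1)^4·(-1)^5 = -1.
v=11: a=11^2·(≡6), b=11^1·(≡9) mod 11; (6|11)=-1, (9|11)=+1; (−1)^{2·1·5}·(-1)^1·(+1)^2 = -1.
v=7: a=7^2·(≡3), b=7^-2·(≡2) mod 7; (3|7)=-1, (2|7)=+1; (−1)^{2·-2·3}·(-1)^-2·(+1)^2 = +1.
v=3: a=3^-1·(≡1), b=3^0·(≡2) mod 3; (1|3)=+1, (2|3)=-1; (−1)^{-1·0·1}·(+1)^0·(-1)^-1 = -1.
v=41: a=41^2·(≡3), b=41^1·(≡28) mod 41; (3|41)=-1, (28|41)=-1; (−1)^{2·1·20}·(-1)^1·(-1)^2 = -1.
Ram(-15, 27962) = {3, 5, 11, 41}; no ℚ_3-point on the conic.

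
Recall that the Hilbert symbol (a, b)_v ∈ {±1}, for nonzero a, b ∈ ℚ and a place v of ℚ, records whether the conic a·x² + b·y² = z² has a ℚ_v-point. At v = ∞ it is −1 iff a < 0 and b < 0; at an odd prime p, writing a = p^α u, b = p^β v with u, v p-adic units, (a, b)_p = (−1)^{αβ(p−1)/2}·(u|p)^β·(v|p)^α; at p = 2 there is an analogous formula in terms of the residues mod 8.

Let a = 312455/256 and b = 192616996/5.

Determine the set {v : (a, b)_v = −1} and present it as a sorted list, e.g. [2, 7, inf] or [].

[13, 19]

Mod squares: a ≡ 312455, b ≡ 16445. Check v ∈ {∞, 2, 5, 11, 13, 19, 23}.
v=19: a=19^1·(≡18), b=19^0·(≡10) mod 19; (18|19)=-1, (10|19)=-1; (−1)^{1·0·9}·(-1)^0·(-1)^1 = -1.
v=∞: 312455 > 0 and 16445 > 0  ⇒  (a,b)_∞ = +1.
v=23: a=23^1·(≡5), b=23^1·(≡6) mod 23; (5|23)=-1, (6|23)=+1; (−1)^{1·1·11}·(-1)^1·(+1)^1 = +1.
v=13: a=13^1·(≡7), b=13^1·(≡4) mod 13; (7|13)=-1, (4|13)=+1; (−1)^{1·1·6}·(-1)^1·(+1)^1 = -1.
v=11: a=11^1·(≡1), b=11^5·(≡6) mod 11; (1|11)=+1, (6|11)=-1; (−1)^{1·5·5}·(+1)^5·(-1)^1 = +1.
v=2: v_2(a)=-8, v_2(b)=2; units ≡ 7, 5 (mod 8); ε·ε+αω+βω = 1·0+-8·1+2·0 ≡ 0  ⇒  (a,b)_2 = +1.
v=5: a=5^1·(≡1), b=5^-1·(≡1) mod 5; (1|5)=+1, (1|5)=+1; (−1)^{1·-1·2}·(+1)^-1·(+1)^1 = +1.
(312455, 16445 / ℚ) ramifies at {13, 19}: a division algebra.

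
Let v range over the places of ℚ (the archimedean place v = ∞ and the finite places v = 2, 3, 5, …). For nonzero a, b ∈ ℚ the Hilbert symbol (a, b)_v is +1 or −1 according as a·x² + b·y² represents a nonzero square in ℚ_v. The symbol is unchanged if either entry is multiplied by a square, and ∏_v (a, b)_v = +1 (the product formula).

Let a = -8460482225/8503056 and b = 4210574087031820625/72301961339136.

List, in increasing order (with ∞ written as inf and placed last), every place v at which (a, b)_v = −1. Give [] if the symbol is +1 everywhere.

[17, 41]

Mod squares: a ≡ -41, b ≡ 17. Check v ∈ {∞, 2, 3, 5, 13, 17, 41}.
v=3: a=3^-12·(≡1), b=3^-24·(≡2) mod 3; (1|3)=+1, (2|3)=-1; (−1)^{-12·-24·1}·(+1)^-24·(-1)^-12 = +1.
v=5: a=5^2·(≡1), b=5^4·(≡3) mod 5; (1|5)=+1, (3|5)=-1; (−1)^{2·4·2}·(+1)^4·(-1)^2 = +1.
v=2: v_2(a)=-4, v_2(b)=-8; units ≡ 7, 1 (mod 8); ε·ε+αω+βω = 1·0+-4·0+-8·0 ≡ 0  ⇒  (a,b)_2 = +1.
v=13: a=13^4·(≡2), b=13^8·(≡1) mod 13; (2|13)=-1, (1|13)=+1; (−1)^{4·8·6}·(-1)^8·(+1)^4 = +1.
v=∞: -41 < 0 and 17 > 0  ⇒  (a,b)_∞ = +1.
v=41: a=41^1·(≡32), b=41^2·(≡12) mod 41; (32|41)=+1, (12|41)=-1; (−1)^{1·2·20}·(+1)^2·(-1)^1 = -1.
v=17: a=17^2·(≡14), b=17^3·(≡9) mod 17; (14|17)=-1, (9|17)=+1; (−1)^{2·3·8}·(-1)^3·(+1)^2 = -1.
Ram(-41, 17) = {17, 41}; no ℚ_17-point on the conic.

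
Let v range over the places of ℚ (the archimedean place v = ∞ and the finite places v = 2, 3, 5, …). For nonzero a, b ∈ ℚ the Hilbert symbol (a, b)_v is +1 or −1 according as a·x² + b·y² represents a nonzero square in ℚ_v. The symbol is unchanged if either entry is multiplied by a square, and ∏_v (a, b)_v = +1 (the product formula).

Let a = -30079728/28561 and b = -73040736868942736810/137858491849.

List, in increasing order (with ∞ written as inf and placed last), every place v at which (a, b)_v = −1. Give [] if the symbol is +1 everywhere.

[5, 23, 29, inf]

Mod squares: a ≡ -87, b ≡ -1610. Check v ∈ {∞, 2, 3, 5, 7, 13, 19, 23, 29}.
v=5: a=5^0·(≡2), b=5^1·(≡2) mod 5; (2|5)=-1, (2|5)=-1; (−1)^{0·1·2}·(-1)^1·(-1)^0 = -1.
v=19: a=19^0·(≡2), b=19^2·(≡17) mod 19; (2|19)=-1, (17|19)=+1; (−1)^{0·2·9}·(-1)^2·(+1)^0 = +1.
v=2: v_2(a)=4, v_2(b)=1; units ≡ 1, 3 (mod 8); ε·ε+αω+βω = 0·1+4·1+1·0 ≡ 0  ⇒  (a,b)_2 = +1.
v=13: a=13^-4·(≡10), b=13^-10·(≡6) mod 13; (10|13)=+1, (6|13)=-1; (−1)^{-4·-10·6}·(+1)^-10·(-1)^-4 = +1.
v=29: a=29^1·(≡19), b=29^2·(≡18) mod 29; (19|29)=-1, (18|29)=-1; (−1)^{1·2·14}·(-1)^2·(-1)^1 = -1.
v=23: a=23^0·(≡15), b=23^3·(≡15) mod 23; (15|23)=-1, (15|23)=-1; (−1)^{0·3·11}·(-1)^3·(-1)^0 = -1.
v=∞: -87 < 0 and -1610 < 0  ⇒  (a,b)_∞ = -1.
v=7: a=7^4·(≡2), b=7^11·(≡2) mod 7; (2|7)=+1, (2|7)=+1; (−1)^{4·11·3}·(+1)^11·(+1)^4 = +1.
v=3: a=3^3·(≡1), b=3^0·(≡1) mod 3; (1|3)=+1, (1|3)=+1; (−1)^{3·0·1}·(+1)^0·(+1)^3 = +1.
(-87, -1610 / ℚ) ramifies at {5, 23, 29, ∞}: a division algebra.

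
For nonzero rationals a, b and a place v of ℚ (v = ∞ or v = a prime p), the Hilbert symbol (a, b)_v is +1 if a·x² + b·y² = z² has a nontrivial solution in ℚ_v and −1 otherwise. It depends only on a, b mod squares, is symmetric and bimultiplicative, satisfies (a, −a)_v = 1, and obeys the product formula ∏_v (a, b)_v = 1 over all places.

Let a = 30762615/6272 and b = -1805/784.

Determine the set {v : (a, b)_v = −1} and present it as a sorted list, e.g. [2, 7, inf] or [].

(a, b) ≡ (170430, -5) mod (ℚ^×)²; places V = {2, 3, 5, 7, 13, 19, 23, ∞}.
(a,b)_19: α=3, u≡10; β=2, v≡18 (mod 19); (10|19)=-1, (18|19)=-1; sign (−1)^0·-1^2·-1^3 = -1.
(a,b)_7: α=-2, u≡1; β=-2, v≡4 (mod 7); (1|7)=+1, (4|7)=+1; sign (−1)^0·+1^-2·+1^-2 = +1.
(a,b)_5: α=1, u≡4; β=1, v≡1 (mod 5); (4|5)=+1, (1|5)=+1; sign (−1)^0·+1^1·+1^1 = +1.
(a,b)_∞: sgn(170430)=+, sgn(-5)=−, so +1.
(a,b)_13: α=1, u≡5; β=0, v≡7 (mod 13); (5|13)=-1, (7|13)=-1; sign (−1)^0·-1^0·-1^1 = -1.
(a,b)_3: α=1, u≡2; β=0, v≡1 (mod 3); (2|3)=-1, (1|3)=+1; sign (−1)^0·-1^0·+1^1 = +1.
(a,b)_2: α=-7, β=-4; u≡7, v≡3 (mod 8); ε(u)ε(v)=1·1, αω(v)=-7·1, βω(u)=-4·0; sum ≡ 0  ⇒  +1.
(a,b)_23: α=1, u≡2; β=0, v≡6 (mod 23); (2|23)=+1, (6|23)=+1; sign (−1)^0·+1^0·+1^1 = +1.
|Ram(170430, -5)| = 2, even; anisotropic at {13, 19}.

[13, 19]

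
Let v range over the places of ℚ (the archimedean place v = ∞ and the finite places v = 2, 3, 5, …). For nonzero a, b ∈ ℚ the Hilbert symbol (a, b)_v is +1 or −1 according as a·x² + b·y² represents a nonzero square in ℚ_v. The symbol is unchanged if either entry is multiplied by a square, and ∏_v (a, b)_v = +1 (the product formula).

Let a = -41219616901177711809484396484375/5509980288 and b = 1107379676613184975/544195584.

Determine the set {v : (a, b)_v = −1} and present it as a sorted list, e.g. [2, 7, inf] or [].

Mod squares: a ≡ -17710, b ≡ 391. Check v ∈ {∞, 2, 3, 5, 7, 11, 13, 17, 23, 31}.
v=23: a=23^3·(≡4), b=23^1·(≡17) mod 23; (4|23)=+1, (17|23)=-1; (−1)^{3·1·11}·(+1)^1·(-1)^3 = +1.
v=11: a=11^5·(≡2), b=11^2·(≡2) mod 11; (2|11)=-1, (2|11)=-1; (−1)^{5·2·5}·(-1)^2·(-1)^5 = -1.
v=2: v_2(a)=-7, v_2(b)=-10; units ≡ 1, 7 (mod 8); ε·ε+αω+βω = 0·1+-7·0+-10·0 ≡ 0  ⇒  (a,b)_2 = +1.
v=3: a=3^-16·(≡2), b=3^-12·(≡1) mod 3; (2|3)=-1, (1|3)=+1; (−1)^{-16·-12·1}·(-1)^-12·(+1)^-16 = +1.
v=17: a=17^2·(≡8), b=17^1·(≡3) mod 17; (8|17)=+1, (3|17)=-1; (−1)^{2·1·8}·(+1)^1·(-1)^2 = +1.
v=13: a=13^0·(≡3), b=13^2·(≡9) mod 13; (3|13)=+1, (9|13)=+1; (−1)^{0·2·6}·(+1)^2·(+1)^0 = +1.
v=31: a=31^4·(≡11), b=31^2·(≡2) mod 31; (11|31)=-1, (2|31)=+1; (−1)^{4·2·15}·(-1)^2·(+1)^4 = +1.
v=7: a=7^9·(≡2), b=7^8·(≡6) mod 7; (2|7)=+1, (6|7)=-1; (−1)^{9·8·3}·(+1)^8·(-1)^9 = -1.
v=5: a=5^9·(≡3), b=5^2·(≡1) mod 5; (3|5)=-1, (1|5)=+1; (−1)^{9·2·2}·(-1)^2·(+1)^9 = +1.
v=∞: -17710 < 0 and 391 > 0  ⇒  (a,b)_∞ = +1.
|Ram(-17710, 391)| = 2, even; anisotropic at {7, 11}.

[7, 11]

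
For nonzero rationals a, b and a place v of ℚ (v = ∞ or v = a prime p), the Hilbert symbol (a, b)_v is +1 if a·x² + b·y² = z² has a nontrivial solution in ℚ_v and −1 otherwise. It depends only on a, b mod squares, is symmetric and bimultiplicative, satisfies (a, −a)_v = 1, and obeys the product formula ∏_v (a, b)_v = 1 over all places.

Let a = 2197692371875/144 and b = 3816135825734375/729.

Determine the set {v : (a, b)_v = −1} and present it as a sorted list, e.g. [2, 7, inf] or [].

Mod squares: a ≡ 595, b ≡ 143. Check v ∈ {∞, 2, 3, 5, 7, 11, 13, 17}.
v=∞: 595 > 0 and 143 > 0  ⇒  (a,b)_∞ = +1.
v=2: v_2(a)=-4, v_2(b)=0; units ≡ 3, 7 (mod 8); ε·ε+αω+βω = 1·1+-4·0+0·1 ≡ 1  ⇒  (a,b)_2 = -1.
v=13: a=13^2·(≡3), b=13^3·(≡7) mod 13; (3|13)=+1, (7|13)=-1; (−1)^{2·3·6}·(+1)^3·(-1)^2 = +1.
v=17: a=17^3·(≡1), b=17^4·(≡14) mod 17; (1|17)=+1, (14|17)=-1; (−1)^{3·4·8}·(+1)^4·(-1)^3 = -1.
v=11: a=11^2·(≡9), b=11^3·(≡10) mod 11; (9|11)=+1, (10|11)=-1; (−1)^{2·3·5}·(+1)^3·(-1)^2 = +1.
v=5: a=5^5·(≡1), b=5^6·(≡3) mod 5; (1|5)=+1, (3|5)=-1; (−1)^{5·6·2}·(+1)^6·(-1)^5 = -1.
v=3: a=3^-2·(≡1), b=3^-6·(≡2) mod 3; (1|3)=+1, (2|3)=-1; (−1)^{-2·-6·1}·(+1)^-6·(-1)^-2 = +1.
v=7: a=7^1·(≡2), b=7^0·(≡3) mod 7; (2|7)=+1, (3|7)=-1; (−1)^{1·0·3}·(+1)^0·(-1)^1 = -1.
|Ram(595, 143)| = 4, even; anisotropic at {2, 5, 7, 17}.

[2, 5, 7, 17]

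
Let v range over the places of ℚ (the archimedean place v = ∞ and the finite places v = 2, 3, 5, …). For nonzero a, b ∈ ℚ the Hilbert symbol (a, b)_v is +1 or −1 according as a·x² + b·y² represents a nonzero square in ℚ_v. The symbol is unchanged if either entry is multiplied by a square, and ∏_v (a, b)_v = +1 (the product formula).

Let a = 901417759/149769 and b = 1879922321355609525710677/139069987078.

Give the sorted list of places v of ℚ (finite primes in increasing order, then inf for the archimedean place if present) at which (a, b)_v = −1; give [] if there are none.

[2, 11]

Mod squares: a ≡ 319, b ≡ 10846. Check v ∈ {∞, 2, 3, 11, 13, 17, 29, 41, 43}.
v=17: a=17^0·(≡16), b=17^1·(≡16) mod 17; (16|17)=+1, (16|17)=+1; (−1)^{0·1·8}·(+1)^1·(+1)^0 = +1.
v=29: a=29^1·(≡12), b=29^1·(≡19) mod 29; (12|29)=-1, (19|29)=-1; (−1)^{1·1·14}·(-1)^1·(-1)^1 = +1.
v=11: a=11^1·(≡7), b=11^-1·(≡8) mod 11; (7|11)=-1, (8|11)=-1; (−1)^{1·-1·5}·(-1)^-1·(-1)^1 = -1.
v=∞: 319 > 0 and 10846 > 0  ⇒  (a,b)_∞ = +1.
v=41: a=41^4·(≡33), b=41^12·(≡15) mod 41; (33|41)=+1, (15|41)=-1; (−1)^{4·12·20}·(+1)^12·(-1)^4 = +1.
v=3: a=3^-4·(≡1), b=3^0·(≡1) mod 3; (1|3)=+1, (1|3)=+1; (−1)^{-4·0·1}·(+1)^0·(+1)^-4 = +1.
v=43: a=43^-2·(≡37), b=43^-6·(≡13) mod 43; (37|43)=-1, (13|43)=+1; (−1)^{-2·-6·21}·(-1)^-6·(+1)^-2 = +1.
v=2: v_2(a)=0, v_2(b)=-1; units ≡ 7, 7 (mod 8); ε·ε+αω+βω = 1·1+0·0+-1·0 ≡ 1  ⇒  (a,b)_2 = -1.
v=13: a=13^0·(≡11), b=13^2·(≡10) mod 13; (11|13)=-1, (10|13)=+1; (−1)^{0·2·6}·(-1)^2·(+1)^0 = +1.
|Ram(319, 10846)| = 2, even; anisotropic at {2, 11}.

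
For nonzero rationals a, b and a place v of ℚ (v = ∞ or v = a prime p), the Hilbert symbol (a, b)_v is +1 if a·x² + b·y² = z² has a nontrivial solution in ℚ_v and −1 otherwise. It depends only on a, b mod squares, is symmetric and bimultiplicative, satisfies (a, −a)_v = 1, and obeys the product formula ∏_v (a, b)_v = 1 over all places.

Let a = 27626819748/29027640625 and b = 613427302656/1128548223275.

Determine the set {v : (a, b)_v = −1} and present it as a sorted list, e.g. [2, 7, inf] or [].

Mod squares: a ≡ 33, b ≡ 11. Check v ∈ {∞, 2, 3, 5, 7, 11, 17, 23, 29, 37, 47}.
v=11: a=11^1·(≡3), b=11^-1·(≡5) mod 11; (3|11)=+1, (5|11)=+1; (−1)^{1·-1·5}·(+1)^-1·(+1)^1 = -1.
v=2: v_2(a)=2, v_2(b)=8; units ≡ 1, 3 (mod 8); ε·ε+αω+βω = 0·1+2·1+8·0 ≡ 0  ⇒  (a,b)_2 = +1.
v=5: a=5^-6·(≡2), b=5^-2·(≡1) mod 5; (2|5)=-1, (1|5)=+1; (−1)^{-6·-2·2}·(-1)^-2·(+1)^-6 = +1.
v=29: a=29^-2·(≡5), b=29^-2·(≡12) mod 29; (5|29)=+1, (12|29)=-1; (−1)^{-2·-2·14}·(+1)^-2·(-1)^-2 = +1.
v=3: a=3^1·(≡2), b=3^6·(≡2) mod 3; (2|3)=-1, (2|3)=-1; (−1)^{1·6·1}·(-1)^6·(-1)^1 = -1.
v=∞: 33 > 0 and 11 > 0  ⇒  (a,b)_∞ = +1.
v=37: a=37^2·(≡36), b=37^2·(≡27) mod 37; (36|37)=+1, (27|37)=+1; (−1)^{2·2·18}·(+1)^2·(+1)^2 = +1.
v=47: a=47^-2·(≡15), b=47^-4·(≡26) mod 47; (15|47)=-1, (26|47)=-1; (−1)^{-2·-4·23}·(-1)^-4·(-1)^-2 = +1.
v=17: a=17^2·(≡13), b=17^0·(≡14) mod 17; (13|17)=+1, (14|17)=-1; (−1)^{2·0·8}·(+1)^0·(-1)^2 = +1.
v=23: a=23^2·(≡14), b=23^0·(≡17) mod 23; (14|23)=-1, (17|23)=-1; (−1)^{2·0·11}·(-1)^0·(-1)^2 = +1.
v=7: a=7^0·(≡6), b=7^4·(≡4) mod 7; (6|7)=-1, (4|7)=+1; (−1)^{0·4·3}·(-1)^4·(+1)^0 = +1.
Ram(33, 11) = {3, 11}; no ℚ_3-point on the conic.

[3, 11]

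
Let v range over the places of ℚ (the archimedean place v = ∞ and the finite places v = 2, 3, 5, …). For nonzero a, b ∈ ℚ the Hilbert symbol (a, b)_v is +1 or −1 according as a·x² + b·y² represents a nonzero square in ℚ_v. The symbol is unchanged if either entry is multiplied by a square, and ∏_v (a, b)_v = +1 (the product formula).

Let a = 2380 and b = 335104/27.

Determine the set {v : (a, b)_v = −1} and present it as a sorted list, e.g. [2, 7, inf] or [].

(a, b) ≡ (595, 3927) mod (ℚ^×)²; places V = {2, 3, 5, 7, 11, 17, ∞}.
(a,b)_17: α=1, u≡4; β=1, v≡6 (mod 17); (4|17)=+1, (6|17)=-1; sign (−1)^0·+1^1·-1^1 = -1.
(a,b)_5: α=1, u≡1; β=0, v≡2 (mod 5); (1|5)=+1, (2|5)=-1; sign (−1)^0·+1^0·-1^1 = -1.
(a,b)_7: α=1, u≡4; β=1, v≡1 (mod 7); (4|7)=+1, (1|7)=+1; sign (−1)^1·+1^1·+1^1 = -1.
(a,b)_11: α=0, u≡4; β=1, v≡1 (mod 11); (4|11)=+1, (1|11)=+1; sign (−1)^0·+1^1·+1^0 = +1.
(a,b)_3: α=0, u≡1; β=-3, v≡1 (mod 3); (1|3)=+1, (1|3)=+1; sign (−1)^0·+1^-3·+1^0 = +1.
(a,b)_∞: sgn(595)=+, sgn(3927)=+, so +1.
(a,b)_2: α=2, β=8; u≡3, v≡7 (mod 8); ε(u)ε(v)=1·1, αω(v)=2·0, βω(u)=8·1; sum ≡ 1  ⇒  -1.
|Ram(595, 3927)| = 4, even; anisotropic at {2, 5, 7, 17}.

[2, 5, 7, 17]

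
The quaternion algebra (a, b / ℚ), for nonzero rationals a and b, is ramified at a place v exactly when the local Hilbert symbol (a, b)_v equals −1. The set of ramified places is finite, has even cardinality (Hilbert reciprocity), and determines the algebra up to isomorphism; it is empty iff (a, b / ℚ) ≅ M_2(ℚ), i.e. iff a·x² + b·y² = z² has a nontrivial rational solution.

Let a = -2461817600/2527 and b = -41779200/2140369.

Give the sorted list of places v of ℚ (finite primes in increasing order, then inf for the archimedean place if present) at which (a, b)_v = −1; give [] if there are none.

[2, 7, 11, inf]

Mod squares: a ≡ -77, b ≡ -102. Check v ∈ {∞, 2, 3, 5, 7, 11, 17, 19}.
v=∞: -77 < 0 and -102 < 0  ⇒  (a,b)_∞ = -1.
v=17: a=17^2·(≡1), b=17^1·(≡5) mod 17; (1|17)=+1, (5|17)=-1; (−1)^{2·1·8}·(+1)^1·(-1)^2 = +1.
v=5: a=5^2·(≡3), b=5^2·(≡3) mod 5; (3|5)=-1, (3|5)=-1; (−1)^{2·2·2}·(-1)^2·(-1)^2 = +1.
v=3: a=3^0·(≡1), b=3^1·(≡2) mod 3; (1|3)=+1, (2|3)=-1; (−1)^{0·1·1}·(+1)^1·(-1)^0 = +1.
v=2: v_2(a)=8, v_2(b)=15; units ≡ 3, 5 (mod 8); ε·ε+αω+βω = 1·0+8·1+15·1 ≡ 1  ⇒  (a,b)_2 = -1.
v=11: a=11^3·(≡9), b=11^-2·(≡10) mod 11; (9|11)=+1, (10|11)=-1; (−1)^{3·-2·5}·(+1)^-2·(-1)^3 = -1.
v=7: a=7^-1·(≡6), b=7^-2·(≡6) mod 7; (6|7)=-1, (6|7)=-1; (−1)^{-1·-2·3}·(-1)^-2·(-1)^-1 = -1.
v=19: a=19^-2·(≡18), b=19^-2·(≡14) mod 19; (18|19)=-1, (14|19)=-1; (−1)^{-2·-2·9}·(-1)^-2·(-1)^-2 = +1.
Ram(-77, -102) = {2, 7, 11, ∞}; no ℚ_2-point on the conic.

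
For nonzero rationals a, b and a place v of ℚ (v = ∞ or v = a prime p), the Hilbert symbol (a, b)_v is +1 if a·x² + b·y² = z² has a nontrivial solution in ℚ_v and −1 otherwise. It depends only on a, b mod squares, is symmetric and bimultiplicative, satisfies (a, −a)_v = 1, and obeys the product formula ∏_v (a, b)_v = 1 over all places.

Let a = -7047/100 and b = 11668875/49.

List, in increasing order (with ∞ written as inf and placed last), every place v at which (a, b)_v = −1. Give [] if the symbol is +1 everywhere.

[5, 37]

Mod squares: a ≡ -87, b ≡ 555. Check v ∈ {∞, 2, 3, 5, 7, 29, 37}.
v=2: v_2(a)=-2, v_2(b)=0; units ≡ 1, 3 (mod 8); ε·ε+αω+βω = 0·1+-2·1+0·0 ≡ 0  ⇒  (a,b)_2 = +1.
v=7: a=7^0·(≡1), b=7^-2·(≡1) mod 7; (1|7)=+1, (1|7)=+1; (−1)^{0·-2·3}·(+1)^-2·(+1)^0 = +1.
v=37: a=37^0·(≡15), b=37^1·(≡2) mod 37; (15|37)=-1, (2|37)=-1; (−1)^{0·1·18}·(-1)^1·(-1)^0 = -1.
v=∞: -87 < 0 and 555 > 0  ⇒  (a,b)_∞ = +1.
v=5: a=5^-2·(≡2), b=5^3·(≡4) mod 5; (2|5)=-1, (4|5)=+1; (−1)^{-2·3·2}·(-1)^3·(+1)^-2 = -1.
v=3: a=3^5·(≡1), b=3^1·(≡2) mod 3; (1|3)=+1, (2|3)=-1; (−1)^{5·1·1}·(+1)^1·(-1)^5 = +1.
v=29: a=29^1·(≡17), b=29^2·(≡5) mod 29; (17|29)=-1, (5|29)=+1; (−1)^{1·2·14}·(-1)^2·(+1)^1 = +1.
|Ram(-87, 555)| = 2, even; anisotropic at {5, 37}.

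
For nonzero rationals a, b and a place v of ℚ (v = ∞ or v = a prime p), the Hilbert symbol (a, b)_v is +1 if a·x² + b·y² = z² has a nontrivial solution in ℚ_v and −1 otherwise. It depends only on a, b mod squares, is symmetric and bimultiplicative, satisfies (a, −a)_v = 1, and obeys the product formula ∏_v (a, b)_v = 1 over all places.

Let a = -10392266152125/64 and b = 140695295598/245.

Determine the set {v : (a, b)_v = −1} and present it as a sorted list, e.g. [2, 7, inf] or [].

[]

Mod squares: a ≡ -165, b ≡ 390. Check v ∈ {∞, 2, 3, 5, 7, 11, 13}.
v=11: a=11^3·(≡2), b=11^4·(≡4) mod 11; (2|11)=-1, (4|11)=+1; (−1)^{3·4·5}·(-1)^4·(+1)^3 = +1.
v=7: a=7^0·(≡3), b=7^-2·(≡5) mod 7; (3|7)=-1, (5|7)=-1; (−1)^{0·-2·3}·(-1)^-2·(-1)^0 = +1.
v=∞: -165 < 0 and 390 > 0  ⇒  (a,b)_∞ = +1.
v=13: a=13^4·(≡3), b=13^3·(≡4) mod 13; (3|13)=+1, (4|13)=+1; (−1)^{4·3·6}·(+1)^3·(+1)^4 = +1.
v=2: v_2(a)=-6, v_2(b)=1; units ≡ 3, 3 (mod 8); ε·ε+αω+βω = 1·1+-6·1+1·1 ≡ 0  ⇒  (a,b)_2 = +1.
v=5: a=5^3·(≡2), b=5^-1·(≡2) mod 5; (2|5)=-1, (2|5)=-1; (−1)^{3·-1·2}·(-1)^-1·(-1)^3 = +1.
v=3: a=3^7·(≡2), b=3^7·(≡1) mod 3; (2|3)=-1, (1|3)=+1; (−1)^{7·7·1}·(-1)^7·(+1)^7 = +1.
Ram(a, b) = ∅: the form -165·x² + 390·y² − z² is isotropic over every ℚ_v, so by Hasse–Minkowski it is isotropic over ℚ.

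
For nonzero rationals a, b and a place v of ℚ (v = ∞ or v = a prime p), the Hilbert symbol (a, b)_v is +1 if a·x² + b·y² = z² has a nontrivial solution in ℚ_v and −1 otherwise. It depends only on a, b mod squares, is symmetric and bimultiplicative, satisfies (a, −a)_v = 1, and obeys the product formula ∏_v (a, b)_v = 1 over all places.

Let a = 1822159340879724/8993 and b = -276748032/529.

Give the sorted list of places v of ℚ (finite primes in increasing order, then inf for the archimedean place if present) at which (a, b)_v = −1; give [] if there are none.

[3, 17, 19, 47]

(a, b) ≡ (323, -1081047) mod (ℚ^×)²; places V = {2, 3, 7, 11, 17, 19, 23, 41, 47, ∞}.
(a,b)_19: α=1, u≡9; β=0, v≡12 (mod 19); (9|19)=+1, (12|19)=-1; sign (−1)^0·+1^0·-1^1 = -1.
(a,b)_11: α=4, u≡3; β=1, v≡2 (mod 11); (3|11)=+1, (2|11)=-1; sign (−1)^0·+1^1·-1^4 = +1.
(a,b)_∞: sgn(323)=+, sgn(-1081047)=−, so +1.
(a,b)_41: α=2, u≡8; β=1, v≡10 (mod 41); (8|41)=+1, (10|41)=+1; sign (−1)^0·+1^1·+1^2 = +1.
(a,b)_3: α=2, u≡2; β=1, v≡2 (mod 3); (2|3)=-1, (2|3)=-1; sign (−1)^0·-1^1·-1^2 = -1.
(a,b)_23: α=-2, u≡9; β=-2, v≡20 (mod 23); (9|23)=+1, (20|23)=-1; sign (−1)^0·+1^-2·-1^-2 = +1.
(a,b)_17: α=-1, u≡2; β=1, v≡3 (mod 17); (2|17)=+1, (3|17)=-1; sign (−1)^0·+1^1·-1^-1 = -1.
(a,b)_2: α=2, β=8; u≡3, v≡1 (mod 8); ε(u)ε(v)=1·0, αω(v)=2·0, βω(u)=8·1; sum ≡ 0  ⇒  +1.
(a,b)_7: α=2, u≡2; β=0, v≡5 (mod 7); (2|7)=+1, (5|7)=-1; sign (−1)^0·+1^0·-1^2 = +1.
(a,b)_47: α=2, u≡35; β=1, v≡39 (mod 47); (35|47)=-1, (39|47)=-1; sign (−1)^0·-1^1·-1^2 = -1.
Ram(323, -1081047) = {3, 17, 19, 47}; no ℚ_3-point on the conic.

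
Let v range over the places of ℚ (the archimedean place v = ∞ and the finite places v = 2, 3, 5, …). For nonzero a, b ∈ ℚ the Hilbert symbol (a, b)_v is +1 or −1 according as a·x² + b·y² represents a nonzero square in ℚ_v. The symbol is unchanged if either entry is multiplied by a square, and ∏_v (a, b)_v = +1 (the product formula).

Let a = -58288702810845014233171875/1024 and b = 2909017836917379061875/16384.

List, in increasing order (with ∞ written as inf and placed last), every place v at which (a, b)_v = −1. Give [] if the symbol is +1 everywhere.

[3, 17, 19, 53]

Mod squares: a ≡ -268740858243, b ≡ 6842891. Check v ∈ {∞, 2, 3, 5, 7, 11, 13, 17, 19, 23, 37, 43, 53}.
v=∞: -268740858243 < 0 and 6842891 > 0  ⇒  (a,b)_∞ = +1.
v=53: a=53^3·(≡20), b=53^2·(≡21) mod 53; (20|53)=-1, (21|53)=-1; (−1)^{3·2·26}·(-1)^2·(-1)^3 = -1.
v=5: a=5^6·(≡3), b=5^4·(≡1) mod 5; (3|5)=-1, (1|5)=+1; (−1)^{6·4·2}·(-1)^4·(+1)^6 = +1.
v=2: v_2(a)=-10, v_2(b)=-14; units ≡ 5, 3 (mod 8); ε·ε+αω+βω = 0·1+-10·1+-14·1 ≡ 0  ⇒  (a,b)_2 = +1.
v=19: a=19^3·(≡13), b=19^2·(≡12) mod 19; (13|19)=-1, (12|19)=-1; (−1)^{3·2·9}·(-1)^2·(-1)^3 = -1.
v=37: a=37^1·(≡2), b=37^1·(≡24) mod 37; (2|37)=-1, (24|37)=-1; (−1)^{1·1·18}·(-1)^1·(-1)^1 = +1.
v=43: a=43^1·(≡4), b=43^1·(≡32) mod 43; (4|43)=+1, (32|43)=-1; (−1)^{1·1·21}·(+1)^1·(-1)^1 = +1.
v=23: a=23^1·(≡14), b=23^1·(≡6) mod 23; (14|23)=-1, (6|23)=+1; (−1)^{1·1·11}·(-1)^1·(+1)^1 = +1.
v=7: a=7^0·(≡6), b=7^2·(≡5) mod 7; (6|7)=-1, (5|7)=-1; (−1)^{0·2·3}·(-1)^2·(-1)^0 = +1.
v=13: a=13^3·(≡6), b=13^2·(≡4) mod 13; (6|13)=-1, (4|13)=+1; (−1)^{3·2·6}·(-1)^2·(+1)^3 = +1.
v=11: a=11^1·(≡10), b=11^1·(≡5) mod 11; (10|11)=-1, (5|11)=+1; (−1)^{1·1·5}·(-1)^1·(+1)^1 = +1.
v=17: a=17^1·(≡16), b=17^1·(≡10) mod 17; (16|17)=+1, (10|17)=-1; (−1)^{1·1·8}·(+1)^1·(-1)^1 = -1.
v=3: a=3^5·(≡2), b=3^4·(≡2) mod 3; (2|3)=-1, (2|3)=-1; (−1)^{5·4·1}·(-1)^4·(-1)^5 = -1.
Ram(-268740858243, 6842891) = {3, 17, 19, 53}; no ℚ_3-point on the conic.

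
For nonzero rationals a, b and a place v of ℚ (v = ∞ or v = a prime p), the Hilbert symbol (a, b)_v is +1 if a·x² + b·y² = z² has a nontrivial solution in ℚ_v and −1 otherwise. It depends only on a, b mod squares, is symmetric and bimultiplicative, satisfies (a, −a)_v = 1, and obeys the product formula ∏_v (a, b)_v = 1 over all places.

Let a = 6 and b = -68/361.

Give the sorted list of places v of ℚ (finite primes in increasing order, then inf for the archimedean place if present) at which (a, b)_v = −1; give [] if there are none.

(a, b) ≡ (6, -17) mod (ℚ^×)²; places V = {2, 3, 17, 19, ∞}.
(a,b)_3: α=1, u≡2; β=0, v≡1 (mod 3); (2|3)=-1, (1|3)=+1; sign (−1)^0·-1^0·+1^1 = +1.
(a,b)_∞: sgn(6)=+, sgn(-17)=−, so +1.
(a,b)_17: α=0, u≡6; β=1, v≡16 (mod 17); (6|17)=-1, (16|17)=+1; sign (−1)^0·-1^1·+1^0 = -1.
(a,b)_19: α=0, u≡6; β=-2, v≡8 (mod 19); (6|19)=+1, (8|19)=-1; sign (−1)^0·+1^-2·-1^0 = +1.
(a,b)_2: α=1, β=2; u≡3, v≡7 (mod 8); ε(u)ε(v)=1·1, αω(v)=1·0, βω(u)=2·1; sum ≡ 1  ⇒  -1.
(6, -17 / ℚ) ramifies at {2, 17}: a division algebra.

[2, 17]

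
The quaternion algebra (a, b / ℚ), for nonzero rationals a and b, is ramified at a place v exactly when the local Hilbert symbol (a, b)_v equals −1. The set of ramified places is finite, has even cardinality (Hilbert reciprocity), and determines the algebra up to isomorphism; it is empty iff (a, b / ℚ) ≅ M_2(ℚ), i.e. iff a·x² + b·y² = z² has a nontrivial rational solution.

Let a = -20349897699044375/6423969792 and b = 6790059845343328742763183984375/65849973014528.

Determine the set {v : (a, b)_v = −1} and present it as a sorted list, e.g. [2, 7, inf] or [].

[2, 29]

Mod squares: a ≡ -56202, b ≡ 44863. Check v ∈ {∞, 2, 3, 5, 7, 11, 13, 17, 19, 29, 31, 41}.
v=29: a=29^1·(≡16), b=29^3·(≡12) mod 29; (16|29)=+1, (12|29)=-1; (−1)^{1·3·14}·(+1)^3·(-1)^1 = -1.
v=41: a=41^2·(≡2), b=41^0·(≡39) mod 41; (2|41)=+1, (39|41)=+1; (−1)^{2·0·20}·(+1)^0·(+1)^2 = +1.
v=17: a=17^-1·(≡13), b=17^-1·(≡16) mod 17; (13|17)=+1, (16|17)=+1; (−1)^{-1·-1·8}·(+1)^-1·(+1)^-1 = +1.
v=31: a=31^-2·(≡10), b=31^-4·(≡3) mod 31; (10|31)=+1, (3|31)=-1; (−1)^{-2·-4·15}·(+1)^-4·(-1)^-2 = +1.
v=3: a=3^-1·(≡1), b=3^2·(≡1) mod 3; (1|3)=+1, (1|3)=+1; (−1)^{-1·2·1}·(+1)^2·(+1)^-1 = +1.
v=∞: -56202 < 0 and 44863 > 0  ⇒  (a,b)_∞ = +1.
v=5: a=5^4·(≡2), b=5^8·(≡2) mod 5; (2|5)=-1, (2|5)=-1; (−1)^{4·8·2}·(-1)^8·(-1)^4 = +1.
v=11: a=11^4·(≡6), b=11^4·(≡3) mod 11; (6|11)=-1, (3|11)=+1; (−1)^{4·4·5}·(-1)^4·(+1)^4 = +1.
v=7: a=7^4·(≡1), b=7^9·(≡4) mod 7; (1|7)=+1, (4|7)=+1; (−1)^{4·9·3}·(+1)^9·(+1)^4 = +1.
v=13: a=13^0·(≡1), b=13^5·(≡2) mod 13; (1|13)=+1, (2|13)=-1; (−1)^{0·5·6}·(+1)^5·(-1)^0 = +1.
v=19: a=19^1·(≡17), b=19^2·(≡7) mod 19; (17|19)=+1, (7|19)=+1; (−1)^{1·2·9}·(+1)^2·(+1)^1 = +1.
v=2: v_2(a)=-17, v_2(b)=-22; units ≡ 3, 7 (mod 8); ε·ε+αω+βω = 1·1+-17·0+-22·1 ≡ 1  ⇒  (a,b)_2 = -1.
Ram(-56202, 44863) = {2, 29}; no ℚ_2-point on the conic.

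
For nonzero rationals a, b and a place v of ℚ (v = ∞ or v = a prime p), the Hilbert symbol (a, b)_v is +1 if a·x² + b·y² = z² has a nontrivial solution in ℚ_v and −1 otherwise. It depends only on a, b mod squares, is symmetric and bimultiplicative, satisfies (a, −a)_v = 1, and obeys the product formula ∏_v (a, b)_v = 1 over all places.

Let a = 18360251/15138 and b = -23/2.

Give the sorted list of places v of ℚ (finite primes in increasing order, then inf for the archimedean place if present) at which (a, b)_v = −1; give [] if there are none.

[2, 13]

Mod squares: a ≡ 749398, b ≡ -46. Check v ∈ {∞, 2, 3, 7, 13, 19, 23, 29, 37, 41}.
v=3: a=3^-2·(≡1), b=3^0·(≡2) mod 3; (1|3)=+1, (2|3)=-1; (−1)^{-2·0·1}·(+1)^0·(-1)^-2 = +1.
v=37: a=37^1·(≡18), b=37^0·(≡7) mod 37; (18|37)=-1, (7|37)=+1; (−1)^{1·0·18}·(-1)^0·(+1)^1 = +1.
v=7: a=7^2·(≡6), b=7^0·(≡6) mod 7; (6|7)=-1, (6|7)=-1; (−1)^{2·0·3}·(-1)^0·(-1)^2 = +1.
v=13: a=13^1·(≡12), b=13^0·(≡8) mod 13; (12|13)=+1, (8|13)=-1; (−1)^{1·0·6}·(+1)^0·(-1)^1 = -1.
v=23: a=23^0·(≡16), b=23^1·(≡11) mod 23; (16|23)=+1, (11|23)=-1; (−1)^{0·1·11}·(+1)^1·(-1)^0 = +1.
v=∞: 749398 > 0 and -46 < 0  ⇒  (a,b)_∞ = +1.
v=41: a=41^1·(≡1), b=41^0·(≡9) mod 41; (1|41)=+1, (9|41)=+1; (−1)^{1·0·20}·(+1)^0·(+1)^1 = +1.
v=29: a=29^-2·(≡5), b=29^0·(≡3) mod 29; (5|29)=+1, (3|29)=-1; (−1)^{-2·0·14}·(+1)^0·(-1)^-2 = +1.
v=2: v_2(a)=-1, v_2(b)=-1; units ≡ 3, 1 (mod 8); ε·ε+αω+βω = 1·0+-1·0+-1·1 ≡ 1  ⇒  (a,b)_2 = -1.
v=19: a=19^1·(≡6), b=19^0·(≡17) mod 19; (6|19)=+1, (17|19)=+1; (−1)^{1·0·9}·(+1)^0·(+1)^1 = +1.
Ram(749398, -46) = {2, 13}; no ℚ_2-point on the conic.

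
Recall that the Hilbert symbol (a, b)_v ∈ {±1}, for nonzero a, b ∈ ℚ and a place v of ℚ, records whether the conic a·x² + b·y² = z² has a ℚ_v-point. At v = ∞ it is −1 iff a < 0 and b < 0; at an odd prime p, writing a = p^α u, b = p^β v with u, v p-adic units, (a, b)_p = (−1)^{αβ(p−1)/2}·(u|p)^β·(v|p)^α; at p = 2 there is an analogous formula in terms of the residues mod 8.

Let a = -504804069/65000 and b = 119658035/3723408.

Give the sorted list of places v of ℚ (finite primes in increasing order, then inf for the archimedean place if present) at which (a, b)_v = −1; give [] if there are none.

[]

Mod squares: a ≡ -34034, b ≡ 595. Check v ∈ {∞, 2, 3, 5, 7, 11, 13, 17, 23, 43}.
v=∞: -34034 < 0 and 595 > 0  ⇒  (a,b)_∞ = +1.
v=3: a=3^6·(≡1), b=3^-4·(≡1) mod 3; (1|3)=+1, (1|3)=+1; (−1)^{6·-4·1}·(+1)^-4·(+1)^6 = +1.
v=23: a=23^2·(≡16), b=23^0·(≡14) mod 23; (16|23)=+1, (14|23)=-1; (−1)^{2·0·11}·(+1)^0·(-1)^2 = +1.
v=17: a=17^1·(≡4), b=17^-1·(≡13) mod 17; (4|17)=+1, (13|17)=+1; (−1)^{1·-1·8}·(+1)^-1·(+1)^1 = +1.
v=11: a=11^1·(≡6), b=11^0·(≡5) mod 11; (6|11)=-1, (5|11)=+1; (−1)^{1·0·5}·(-1)^0·(+1)^1 = +1.
v=7: a=7^1·(≡3), b=7^1·(≡4) mod 7; (3|7)=-1, (4|7)=+1; (−1)^{1·1·3}·(-1)^1·(+1)^1 = +1.
v=2: v_2(a)=-3, v_2(b)=-4; units ≡ 7, 3 (mod 8); ε·ε+αω+βω = 1·1+-3·1+-4·0 ≡ 0  ⇒  (a,b)_2 = +1.
v=13: a=13^-1·(≡11), b=13^-2·(≡12) mod 13; (11|13)=-1, (12|13)=+1; (−1)^{-1·-2·6}·(-1)^-2·(+1)^-1 = +1.
v=43: a=43^0·(≡39), b=43^4·(≡36) mod 43; (39|43)=-1, (36|43)=+1; (−1)^{0·4·21}·(-1)^4·(+1)^0 = +1.
v=5: a=5^-4·(≡4), b=5^1·(≡4) mod 5; (4|5)=+1, (4|5)=+1; (−1)^{-4·1·2}·(+1)^1·(+1)^-4 = +1.
Every local symbol is +1, so the conic -34034·x² + 595·y² = z² has ℚ_v-points for all v and hence a ℚ-point; (a, b / ℚ) ≅ M_2(ℚ).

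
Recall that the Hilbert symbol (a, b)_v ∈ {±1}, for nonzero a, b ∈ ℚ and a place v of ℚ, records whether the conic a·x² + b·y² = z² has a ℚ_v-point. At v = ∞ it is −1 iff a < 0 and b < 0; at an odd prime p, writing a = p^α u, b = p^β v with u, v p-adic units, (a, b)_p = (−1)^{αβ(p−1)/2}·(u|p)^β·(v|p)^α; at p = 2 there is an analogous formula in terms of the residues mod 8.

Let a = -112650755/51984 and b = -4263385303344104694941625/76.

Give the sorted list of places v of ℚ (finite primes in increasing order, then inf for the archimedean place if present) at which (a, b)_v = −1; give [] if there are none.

(a, b) ≡ (-7955, -1257979835) mod (ℚ^×)²; places V = {2, 3, 5, 7, 17, 19, 29, 31, 37, 41, 43, ∞}.
(a,b)_31: α=0, u≡24; β=2, v≡28 (mod 31); (24|31)=-1, (28|31)=+1; sign (−1)^0·-1^2·+1^0 = +1.
(a,b)_29: α=0, u≡4; β=1, v≡20 (mod 29); (4|29)=+1, (20|29)=+1; sign (−1)^0·+1^1·+1^0 = +1.
(a,b)_7: α=2, u≡4; β=7, v≡4 (mod 7); (4|7)=+1, (4|7)=+1; sign (−1)^0·+1^7·+1^2 = +1.
(a,b)_41: α=0, u≡4; β=1, v≡27 (mod 41); (4|41)=+1, (27|41)=-1; sign (−1)^0·+1^1·-1^0 = +1.
(a,b)_19: α=-2, u≡5; β=-1, v≡7 (mod 19); (5|19)=+1, (7|19)=+1; sign (−1)^0·+1^-1·+1^-2 = +1.
(a,b)_∞: sgn(-7955)=−, sgn(-1257979835)=−, so -1.
(a,b)_2: α=-4, β=-2; u≡5, v≡5 (mod 8); ε(u)ε(v)=0·0, αω(v)=-4·1, βω(u)=-2·1; sum ≡ 0  ⇒  +1.
(a,b)_37: α=1, u≡33; β=3, v≡9 (mod 37); (33|37)=+1, (9|37)=+1; sign (−1)^0·+1^3·+1^1 = +1.
(a,b)_5: α=1, u≡1; β=3, v≡2 (mod 5); (1|5)=+1, (2|5)=-1; sign (−1)^0·+1^3·-1^1 = -1.
(a,b)_17: α=2, u≡1; β=0, v≡6 (mod 17); (1|17)=+1, (6|17)=-1; sign (−1)^0·+1^0·-1^2 = +1.
(a,b)_43: α=1, u≡32; β=3, v≡6 (mod 43); (32|43)=-1, (6|43)=+1; sign (−1)^1·-1^3·+1^1 = +1.
(a,b)_3: α=-2, u≡1; β=2, v≡1 (mod 3); (1|3)=+1, (1|3)=+1; sign (−1)^0·+1^2·+1^-2 = +1.
(-7955, -1257979835 / ℚ) ramifies at {5, ∞}: a division algebra.

[5, inf]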